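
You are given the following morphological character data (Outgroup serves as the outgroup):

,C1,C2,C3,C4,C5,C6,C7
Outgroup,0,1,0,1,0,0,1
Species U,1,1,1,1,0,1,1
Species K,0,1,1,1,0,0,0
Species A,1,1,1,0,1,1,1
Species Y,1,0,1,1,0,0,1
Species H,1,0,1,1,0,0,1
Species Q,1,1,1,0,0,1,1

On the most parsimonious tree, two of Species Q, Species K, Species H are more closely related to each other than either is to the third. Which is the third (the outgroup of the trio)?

Character polarity is set by the outgroup: the derived state is whichever differs from the outgroup's state, so for C2, C4, C7 the derived state is '0', and for the remaining characters it is '1'.
C1 (derived state '1') is shared by Species A, Species H, Species Q, Species U, and Species Y — a synapomorphy uniting that clade.
C2: derived state '0' in Species H and Species Y only — synapomorphy for {Species H, Species Y}.
C3 (derived state '1') is shared by all ingroup taxa — unites the whole ingroup.
C4 (derived state '0') is shared by Species A and Species Q — a synapomorphy uniting that clade.
C5: derived state '1' in Species A only — an autapomorphy, so it tells us nothing about relationships among taxa.
C6 (derived state '1') is shared by Species A, Species Q, and Species U — a synapomorphy uniting that clade.
C7 (derived state '0') is unique to Species K (autapomorphy; uninformative for grouping).
Most parsimonious ingroup topology: (((Species U,(Species A,Species Q)),(Species Y,Species H)),Species K).
Species Q and Species H share a more recent common ancestor with each other than either does with Species K, so Species K is the least closely related of the three.

Species K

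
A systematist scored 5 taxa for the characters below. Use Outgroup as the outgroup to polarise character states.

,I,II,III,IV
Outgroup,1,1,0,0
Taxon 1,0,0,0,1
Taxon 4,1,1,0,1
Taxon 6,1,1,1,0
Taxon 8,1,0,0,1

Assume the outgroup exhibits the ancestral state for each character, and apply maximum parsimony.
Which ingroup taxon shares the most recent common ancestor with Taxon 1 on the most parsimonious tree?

Taxon 8

Character polarity is set by the outgroup: the derived state is whichever differs from the outgroup's state, so for I, II the derived state is '0', and for the remaining characters it is '1'.
I: derived state '0' in Taxon 1 only — an autapomorphy, so it tells us nothing about relationships among taxa.
Only Taxon 1 and Taxon 8 show the derived state '0' for II, supporting them as a clade.
III: derived state '1' in Taxon 6 only — an autapomorphy, so it tells us nothing about relationships among taxa.
Only Taxon 1, Taxon 4, and Taxon 8 show the derived state '1' for IV, supporting them as a clade.
Most parsimonious ingroup topology: (((Taxon 1,Taxon 8),Taxon 4),Taxon 6).
Taxon 1 and Taxon 8 form a cherry on this tree, so they are sister taxa.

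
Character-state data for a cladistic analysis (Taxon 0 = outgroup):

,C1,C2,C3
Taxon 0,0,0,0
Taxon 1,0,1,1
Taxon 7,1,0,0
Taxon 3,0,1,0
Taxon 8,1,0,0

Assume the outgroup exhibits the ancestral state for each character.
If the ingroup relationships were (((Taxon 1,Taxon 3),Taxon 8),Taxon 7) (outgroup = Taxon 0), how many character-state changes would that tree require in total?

Map each character onto (((Taxon 1,Taxon 3),Taxon 8),Taxon 7) (rooted by Taxon 0) and count the minimum state changes it requires (Fitch parsimony):
C1: 2; C2: 1; C3: 1.
Total tree length = 4.

4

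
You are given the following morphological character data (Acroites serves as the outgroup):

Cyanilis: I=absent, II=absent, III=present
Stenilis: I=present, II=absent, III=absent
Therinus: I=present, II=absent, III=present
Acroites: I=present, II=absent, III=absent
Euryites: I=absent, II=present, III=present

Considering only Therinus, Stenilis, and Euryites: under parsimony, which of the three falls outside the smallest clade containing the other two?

Character polarity is set by the outgroup: the derived state is whichever differs from the outgroup's state, so for I the derived state is 'absent', and for the remaining characters it is 'present'.
I (derived state 'absent') is shared by Cyanilis and Euryites — a synapomorphy uniting that clade.
II: derived state 'present' in Euryites only — an autapomorphy, so it tells us nothing about relationships among taxa.
Only Cyanilis, Euryites, and Therinus show the derived state 'present' for III, supporting them as a clade.
Most parsimonious ingroup topology: (((Euryites,Cyanilis),Therinus),Stenilis).
Therinus and Euryites share a more recent common ancestor with each other than either does with Stenilis, so Stenilis is the least closely related of the three.

Stenilis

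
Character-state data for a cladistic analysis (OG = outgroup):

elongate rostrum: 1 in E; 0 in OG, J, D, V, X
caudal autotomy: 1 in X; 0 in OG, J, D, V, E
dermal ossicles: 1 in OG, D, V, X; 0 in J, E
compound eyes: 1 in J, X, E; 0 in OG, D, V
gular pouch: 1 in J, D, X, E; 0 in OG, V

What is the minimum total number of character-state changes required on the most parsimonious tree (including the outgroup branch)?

5

Character polarity is set by the outgroup: the derived state is whichever differs from the outgroup's state, so for dermal ossicles the derived state is '0', and for the remaining characters it is '1'.
elongate rostrum: derived state '1' in E only — an autapomorphy, so it tells us nothing about relationships among taxa.
caudal autotomy (derived state '1') is unique to X (autapomorphy; uninformative for grouping).
dermal ossicles (derived state '0') is shared by E and J — a synapomorphy uniting that clade.
Only E, J, and X show the derived state '1' for compound eyes, supporting them as a clade.
gular pouch (derived state '1') is shared by D, E, J, and X — a synapomorphy uniting that clade.
Most parsimonious ingroup topology: ((((J,E),X),D),V).
Changes per character on this tree: elongate rostrum: 1; caudal autotomy: 1; dermal ossicles: 1; compound eyes: 1; gular pouch: 1.
Total = 5.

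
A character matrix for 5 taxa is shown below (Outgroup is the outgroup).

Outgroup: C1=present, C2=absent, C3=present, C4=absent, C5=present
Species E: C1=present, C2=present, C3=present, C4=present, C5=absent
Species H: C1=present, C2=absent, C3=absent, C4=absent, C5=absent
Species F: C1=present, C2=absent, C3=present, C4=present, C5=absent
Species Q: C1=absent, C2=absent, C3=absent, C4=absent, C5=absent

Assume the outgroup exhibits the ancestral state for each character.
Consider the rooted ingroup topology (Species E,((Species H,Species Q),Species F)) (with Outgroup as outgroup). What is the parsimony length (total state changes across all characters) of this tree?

6

Map each character onto (Species E,((Species H,Species Q),Species F)) (rooted by Outgroup) and count the minimum state changes it requires (Fitch parsimony):
C1: 1; C2: 1; C3: 1; C4: 2; C5: 1.
Total tree length = 6.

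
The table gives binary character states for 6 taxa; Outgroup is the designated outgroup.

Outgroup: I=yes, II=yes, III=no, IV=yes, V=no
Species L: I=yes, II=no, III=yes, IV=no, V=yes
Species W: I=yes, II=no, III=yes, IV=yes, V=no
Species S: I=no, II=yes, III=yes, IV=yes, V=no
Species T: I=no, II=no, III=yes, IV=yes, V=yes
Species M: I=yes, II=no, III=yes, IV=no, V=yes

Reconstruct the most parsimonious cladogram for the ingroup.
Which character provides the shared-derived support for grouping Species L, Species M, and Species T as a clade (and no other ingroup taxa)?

V

Character polarity is set by the outgroup: the derived state is whichever differs from the outgroup's state, so for I, II, IV the derived state is 'no', and for the remaining characters it is 'yes'.
I groups Species S and Species T, which is incompatible with the clades supported by the remaining characters; treating it as convergent (homoplasy) costs fewer steps than any alternative tree.
II (derived state 'no') is shared by Species L, Species M, Species T, and Species W — a synapomorphy uniting that clade.
All ingroup taxa share the derived state 'yes' for III; it defines the ingroup but does not resolve relationships within it.
IV: derived state 'no' in Species L and Species M only — synapomorphy for {Species L, Species M}.
Only Species L, Species M, and Species T show the derived state 'yes' for V, supporting them as a clade.
Most parsimonious ingroup topology: ((((Species L,Species M),Species T),Species W),Species S).
The clade {Species L, Species M, Species T} is supported by V: its derived state 'yes' occurs in exactly those taxa and in no other taxon (including the outgroup).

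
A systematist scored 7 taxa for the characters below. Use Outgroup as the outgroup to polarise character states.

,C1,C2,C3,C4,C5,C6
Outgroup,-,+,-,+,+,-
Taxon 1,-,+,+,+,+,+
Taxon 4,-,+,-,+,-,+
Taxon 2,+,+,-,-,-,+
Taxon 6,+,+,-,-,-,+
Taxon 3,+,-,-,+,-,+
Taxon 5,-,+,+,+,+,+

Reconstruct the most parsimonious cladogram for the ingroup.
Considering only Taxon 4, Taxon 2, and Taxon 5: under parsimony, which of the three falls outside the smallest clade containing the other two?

Character polarity is set by the outgroup: the derived state is whichever differs from the outgroup's state, so for C2, C4, C5 the derived state is '-', and for the remaining characters it is '+'.
C1: derived state '+' in Taxon 2, Taxon 3, and Taxon 6 only — synapomorphy for {Taxon 2, Taxon 3, Taxon 6}.
C2 (derived state '-') is unique to Taxon 3 (autapomorphy; uninformative for grouping).
C3 (derived state '+') is shared by Taxon 1 and Taxon 5 — a synapomorphy uniting that clade.
C4 (derived state '-') is shared by Taxon 2 and Taxon 6 — a synapomorphy uniting that clade.
C5: derived state '-' in Taxon 2, Taxon 3, Taxon 4, and Taxon 6 only — synapomorphy for {Taxon 2, Taxon 3, Taxon 4, Taxon 6}.
C6 (derived state '+') is shared by all ingroup taxa — unites the whole ingroup.
Most parsimonious ingroup topology: ((Taxon 1,Taxon 5),(Taxon 4,((Taxon 2,Taxon 6),Taxon 3))).
Taxon 4 and Taxon 2 share a more recent common ancestor with each other than either does with Taxon 5, so Taxon 5 is the least closely related of the three.

Taxon 5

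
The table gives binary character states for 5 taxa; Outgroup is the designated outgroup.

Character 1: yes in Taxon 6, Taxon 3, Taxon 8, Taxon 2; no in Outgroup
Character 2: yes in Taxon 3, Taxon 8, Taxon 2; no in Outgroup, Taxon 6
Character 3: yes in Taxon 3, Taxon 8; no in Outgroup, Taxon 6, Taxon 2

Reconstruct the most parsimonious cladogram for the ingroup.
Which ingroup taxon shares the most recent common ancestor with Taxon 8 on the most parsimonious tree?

The outgroup has state 'no' for every character, so 'yes' is the derived state throughout.
All ingroup taxa share the derived state 'yes' for Character 1; it defines the ingroup but does not resolve relationships within it.
Character 2 (derived state 'yes') is shared by Taxon 2, Taxon 3, and Taxon 8 — a synapomorphy uniting that clade.
Only Taxon 3 and Taxon 8 show the derived state 'yes' for Character 3, supporting them as a clade.
Most parsimonious ingroup topology: (Taxon 6,((Taxon 3,Taxon 8),Taxon 2)).
Taxon 8 and Taxon 3 form a cherry on this tree, so they are sister taxa.

Taxon 3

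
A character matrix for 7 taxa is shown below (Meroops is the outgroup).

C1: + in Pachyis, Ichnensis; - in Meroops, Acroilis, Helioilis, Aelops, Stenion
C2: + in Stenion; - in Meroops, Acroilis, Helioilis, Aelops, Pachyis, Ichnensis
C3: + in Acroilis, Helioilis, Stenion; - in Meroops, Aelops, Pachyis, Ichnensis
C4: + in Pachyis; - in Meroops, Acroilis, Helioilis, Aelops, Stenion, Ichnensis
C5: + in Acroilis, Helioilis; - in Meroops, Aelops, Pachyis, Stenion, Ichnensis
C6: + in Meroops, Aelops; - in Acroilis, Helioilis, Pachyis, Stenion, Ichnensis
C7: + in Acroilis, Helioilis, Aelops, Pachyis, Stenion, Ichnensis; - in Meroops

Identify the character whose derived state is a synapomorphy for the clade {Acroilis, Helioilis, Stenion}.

C3

Character polarity is set by the outgroup: the derived state is whichever differs from the outgroup's state, so for C6 the derived state is '-', and for the remaining characters it is '+'.
C1 (derived state '+') is shared by Ichnensis and Pachyis — a synapomorphy uniting that clade.
C2: derived state '+' in Stenion only — an autapomorphy, so it tells us nothing about relationships among taxa.
Only Acroilis, Helioilis, and Stenion show the derived state '+' for C3, supporting them as a clade.
C4: derived state '+' in Pachyis only — an autapomorphy, so it tells us nothing about relationships among taxa.
C5: derived state '+' in Acroilis and Helioilis only — synapomorphy for {Acroilis, Helioilis}.
C6: derived state '-' in Acroilis, Helioilis, Ichnensis, Pachyis, and Stenion only — synapomorphy for {Acroilis, Helioilis, Ichnensis, Pachyis, Stenion}.
All ingroup taxa share the derived state '+' for C7; it defines the ingroup but does not resolve relationships within it.
Most parsimonious ingroup topology: ((((Acroilis,Helioilis),Stenion),(Pachyis,Ichnensis)),Aelops).
The clade {Acroilis, Helioilis, Stenion} is supported by C3: its derived state '+' occurs in exactly those taxa and in no other taxon (including the outgroup).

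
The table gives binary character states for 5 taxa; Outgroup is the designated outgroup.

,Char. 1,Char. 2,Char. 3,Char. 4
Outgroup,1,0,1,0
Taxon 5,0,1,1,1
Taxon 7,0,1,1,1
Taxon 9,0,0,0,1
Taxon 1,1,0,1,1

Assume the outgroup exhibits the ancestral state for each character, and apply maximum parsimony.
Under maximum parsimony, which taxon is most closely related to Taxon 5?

Character polarity is set by the outgroup: the derived state is whichever differs from the outgroup's state, so for Char. 1, Char. 3 the derived state is '0', and for the remaining characters it is '1'.
Only Taxon 5, Taxon 7, and Taxon 9 show the derived state '0' for Char. 1, supporting them as a clade.
Only Taxon 5 and Taxon 7 show the derived state '1' for Char. 2, supporting them as a clade.
Char. 3: derived state '0' in Taxon 9 only — an autapomorphy, so it tells us nothing about relationships among taxa.
Char. 4 (derived state '1') is shared by all ingroup taxa — unites the whole ingroup.
Most parsimonious ingroup topology: (((Taxon 5,Taxon 7),Taxon 9),Taxon 1).
Taxon 5 and Taxon 7 form a cherry on this tree, so they are sister taxa.

Taxon 7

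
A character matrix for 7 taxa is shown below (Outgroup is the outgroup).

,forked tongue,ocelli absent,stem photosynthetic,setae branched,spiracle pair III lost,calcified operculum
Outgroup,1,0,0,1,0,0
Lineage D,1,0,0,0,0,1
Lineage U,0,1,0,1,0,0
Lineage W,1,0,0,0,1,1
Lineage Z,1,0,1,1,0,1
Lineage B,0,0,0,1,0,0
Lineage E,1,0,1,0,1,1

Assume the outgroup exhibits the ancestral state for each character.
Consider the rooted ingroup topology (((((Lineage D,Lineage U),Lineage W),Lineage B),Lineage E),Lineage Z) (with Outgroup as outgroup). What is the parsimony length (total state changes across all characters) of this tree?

13

Map each character onto (((((Lineage D,Lineage U),Lineage W),Lineage B),Lineage E),Lineage Z) (rooted by Outgroup) and count the minimum state changes it requires (Fitch parsimony):
forked tongue: 2; ocelli absent: 1; stem photosynthetic: 2; setae branched: 3; spiracle pair III lost: 2; calcified operculum: 3.
Total tree length = 13.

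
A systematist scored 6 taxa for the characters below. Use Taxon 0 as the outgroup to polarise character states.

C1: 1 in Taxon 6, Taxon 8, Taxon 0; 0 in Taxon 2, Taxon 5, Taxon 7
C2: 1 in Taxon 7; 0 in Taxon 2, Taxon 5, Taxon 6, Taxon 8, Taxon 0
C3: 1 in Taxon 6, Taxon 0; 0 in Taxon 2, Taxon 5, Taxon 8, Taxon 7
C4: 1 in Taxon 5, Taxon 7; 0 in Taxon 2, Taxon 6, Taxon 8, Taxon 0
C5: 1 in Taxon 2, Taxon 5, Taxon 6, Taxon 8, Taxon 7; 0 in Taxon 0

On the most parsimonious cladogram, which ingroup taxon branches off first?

Taxon 6

Character polarity is set by the outgroup: the derived state is whichever differs from the outgroup's state, so for C1, C3 the derived state is '0', and for the remaining characters it is '1'.
C1: derived state '0' in Taxon 2, Taxon 5, and Taxon 7 only — synapomorphy for {Taxon 2, Taxon 5, Taxon 7}.
C2: derived state '1' in Taxon 7 only — an autapomorphy, so it tells us nothing about relationships among taxa.
C3 (derived state '0') is shared by Taxon 2, Taxon 5, Taxon 7, and Taxon 8 — a synapomorphy uniting that clade.
Only Taxon 5 and Taxon 7 show the derived state '1' for C4, supporting them as a clade.
C5 (derived state '1') is shared by all ingroup taxa — unites the whole ingroup.
Most parsimonious ingroup topology: (Taxon 6,(Taxon 8,((Taxon 7,Taxon 5),Taxon 2))).
Taxon 6 is sister to the clade containing all other ingroup taxa, so it is the earliest-diverging (most basal) ingroup lineage.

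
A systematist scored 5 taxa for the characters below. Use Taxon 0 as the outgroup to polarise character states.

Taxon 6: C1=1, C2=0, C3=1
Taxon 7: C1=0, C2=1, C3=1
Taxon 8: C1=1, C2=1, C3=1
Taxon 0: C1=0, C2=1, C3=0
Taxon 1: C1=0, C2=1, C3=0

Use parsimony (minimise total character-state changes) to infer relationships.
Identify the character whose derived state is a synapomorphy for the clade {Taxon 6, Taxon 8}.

Character polarity is set by the outgroup: the derived state is whichever differs from the outgroup's state, so for C2 the derived state is '0', and for the remaining characters it is '1'.
C1 (derived state '1') is shared by Taxon 6 and Taxon 8 — a synapomorphy uniting that clade.
C2 (derived state '0') is unique to Taxon 6 (autapomorphy; uninformative for grouping).
C3: derived state '1' in Taxon 6, Taxon 7, and Taxon 8 only — synapomorphy for {Taxon 6, Taxon 7, Taxon 8}.
Most parsimonious ingroup topology: (Taxon 1,((Taxon 8,Taxon 6),Taxon 7)).
The clade {Taxon 6, Taxon 8} is supported by C1: its derived state '1' occurs in exactly those taxa and in no other taxon (including the outgroup).

C1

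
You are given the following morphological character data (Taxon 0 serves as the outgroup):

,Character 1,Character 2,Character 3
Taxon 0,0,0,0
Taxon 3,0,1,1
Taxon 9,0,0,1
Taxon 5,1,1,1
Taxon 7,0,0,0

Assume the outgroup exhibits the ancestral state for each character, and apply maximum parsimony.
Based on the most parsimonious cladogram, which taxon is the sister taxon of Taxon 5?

The outgroup has state '0' for every character, so '1' is the derived state throughout.
Character 1 (derived state '1') is unique to Taxon 5 (autapomorphy; uninformative for grouping).
Character 2 (derived state '1') is shared by Taxon 3 and Taxon 5 — a synapomorphy uniting that clade.
Character 3: derived state '1' in Taxon 3, Taxon 5, and Taxon 9 only — synapomorphy for {Taxon 3, Taxon 5, Taxon 9}.
Most parsimonious ingroup topology: (((Taxon 3,Taxon 5),Taxon 9),Taxon 7).
Taxon 5 and Taxon 3 form a cherry on this tree, so they are sister taxa.

Taxon 3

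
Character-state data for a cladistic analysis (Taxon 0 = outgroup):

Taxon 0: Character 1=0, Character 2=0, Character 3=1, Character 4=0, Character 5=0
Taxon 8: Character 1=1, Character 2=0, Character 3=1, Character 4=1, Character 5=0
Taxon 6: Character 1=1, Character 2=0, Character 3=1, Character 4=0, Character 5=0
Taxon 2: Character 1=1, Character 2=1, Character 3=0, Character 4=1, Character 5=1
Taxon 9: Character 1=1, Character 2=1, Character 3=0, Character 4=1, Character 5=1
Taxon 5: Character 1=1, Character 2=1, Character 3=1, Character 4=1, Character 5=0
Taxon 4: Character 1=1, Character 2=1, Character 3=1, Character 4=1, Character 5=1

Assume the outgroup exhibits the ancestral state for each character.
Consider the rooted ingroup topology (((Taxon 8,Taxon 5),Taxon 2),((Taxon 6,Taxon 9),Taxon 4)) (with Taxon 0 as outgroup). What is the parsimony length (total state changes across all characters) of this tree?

Map each character onto (((Taxon 8,Taxon 5),Taxon 2),((Taxon 6,Taxon 9),Taxon 4)) (rooted by Taxon 0) and count the minimum state changes it requires (Fitch parsimony):
Character 1: 1; Character 2: 3; Character 3: 2; Character 4: 2; Character 5: 3.
Total tree length = 11.

11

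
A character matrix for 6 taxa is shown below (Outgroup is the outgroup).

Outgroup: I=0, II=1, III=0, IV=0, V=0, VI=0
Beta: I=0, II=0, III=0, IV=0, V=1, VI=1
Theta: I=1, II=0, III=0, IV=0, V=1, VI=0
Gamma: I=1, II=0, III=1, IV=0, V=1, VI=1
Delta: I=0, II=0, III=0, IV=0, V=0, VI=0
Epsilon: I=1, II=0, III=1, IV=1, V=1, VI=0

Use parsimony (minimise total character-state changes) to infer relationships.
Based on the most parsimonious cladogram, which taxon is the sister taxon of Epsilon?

Character polarity is set by the outgroup: the derived state is whichever differs from the outgroup's state, so for II the derived state is '0', and for the remaining characters it is '1'.
I (derived state '1') is shared by Epsilon, Gamma, and Theta — a synapomorphy uniting that clade.
All ingroup taxa share the derived state '0' for II; it defines the ingroup but does not resolve relationships within it.
Only Epsilon and Gamma show the derived state '1' for III, supporting them as a clade.
IV: derived state '1' in Epsilon only — an autapomorphy, so it tells us nothing about relationships among taxa.
V (derived state '1') is shared by Beta, Epsilon, Gamma, and Theta — a synapomorphy uniting that clade.
VI groups Beta and Gamma, which is incompatible with the clades supported by the remaining characters; treating it as convergent (homoplasy) costs fewer steps than any alternative tree.
Most parsimonious ingroup topology: ((Beta,(Theta,(Gamma,Epsilon))),Delta).
Epsilon and Gamma form a cherry on this tree, so they are sister taxa.

Gamma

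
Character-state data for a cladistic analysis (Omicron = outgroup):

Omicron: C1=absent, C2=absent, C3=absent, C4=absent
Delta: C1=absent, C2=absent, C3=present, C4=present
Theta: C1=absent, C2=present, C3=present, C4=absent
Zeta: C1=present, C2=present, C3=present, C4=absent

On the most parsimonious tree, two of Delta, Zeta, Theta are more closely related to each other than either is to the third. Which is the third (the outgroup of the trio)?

The outgroup has state 'absent' for every character, so 'present' is the derived state throughout.
C1 (derived state 'present') is unique to Zeta (autapomorphy; uninformative for grouping).
C2: derived state 'present' in Theta and Zeta only — synapomorphy for {Theta, Zeta}.
C3 (derived state 'present') is shared by all ingroup taxa — unites the whole ingroup.
C4 (derived state 'present') is unique to Delta (autapomorphy; uninformative for grouping).
Most parsimonious ingroup topology: (Delta,(Theta,Zeta)).
Zeta and Theta share a more recent common ancestor with each other than either does with Delta, so Delta is the least closely related of the three.

Delta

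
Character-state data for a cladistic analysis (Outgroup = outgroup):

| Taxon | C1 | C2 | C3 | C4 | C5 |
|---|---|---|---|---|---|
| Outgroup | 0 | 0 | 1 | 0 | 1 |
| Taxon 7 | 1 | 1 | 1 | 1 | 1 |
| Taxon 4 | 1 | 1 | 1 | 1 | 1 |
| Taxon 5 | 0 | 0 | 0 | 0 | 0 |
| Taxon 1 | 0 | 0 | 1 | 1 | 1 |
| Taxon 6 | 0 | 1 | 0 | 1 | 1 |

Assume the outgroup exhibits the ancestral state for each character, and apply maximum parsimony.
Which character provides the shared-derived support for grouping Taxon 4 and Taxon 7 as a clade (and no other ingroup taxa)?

C1

Character polarity is set by the outgroup: the derived state is whichever differs from the outgroup's state, so for C3, C5 the derived state is '0', and for the remaining characters it is '1'.
C1: derived state '1' in Taxon 4 and Taxon 7 only — synapomorphy for {Taxon 4, Taxon 7}.
Only Taxon 4, Taxon 6, and Taxon 7 show the derived state '1' for C2, supporting them as a clade.
C3 (state '0') occurs in Taxon 5 and Taxon 6 but conflicts with the nesting implied by the other characters — most parsimoniously interpreted as homoplasy.
C4: derived state '1' in Taxon 1, Taxon 4, Taxon 6, and Taxon 7 only — synapomorphy for {Taxon 1, Taxon 4, Taxon 6, Taxon 7}.
C5 (derived state '0') is unique to Taxon 5 (autapomorphy; uninformative for grouping).
Most parsimonious ingroup topology: ((((Taxon 7,Taxon 4),Taxon 6),Taxon 1),Taxon 5).
The clade {Taxon 4, Taxon 7} is supported by C1: its derived state '1' occurs in exactly those taxa and in no other taxon (including the outgroup).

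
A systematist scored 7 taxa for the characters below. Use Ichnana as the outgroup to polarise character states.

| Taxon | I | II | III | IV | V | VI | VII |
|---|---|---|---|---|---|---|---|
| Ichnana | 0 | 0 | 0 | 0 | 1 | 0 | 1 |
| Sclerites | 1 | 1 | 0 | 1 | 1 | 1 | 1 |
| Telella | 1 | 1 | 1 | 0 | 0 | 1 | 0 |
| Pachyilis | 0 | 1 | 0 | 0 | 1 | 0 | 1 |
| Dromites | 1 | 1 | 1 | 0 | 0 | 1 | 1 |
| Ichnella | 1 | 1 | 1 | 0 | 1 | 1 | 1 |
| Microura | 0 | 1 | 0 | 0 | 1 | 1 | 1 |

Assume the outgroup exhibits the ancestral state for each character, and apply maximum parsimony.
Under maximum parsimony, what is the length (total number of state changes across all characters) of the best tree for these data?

Character polarity is set by the outgroup: the derived state is whichever differs from the outgroup's state, so for V, VII the derived state is '0', and for the remaining characters it is '1'.
Only Dromites, Ichnella, Sclerites, and Telella show the derived state '1' for I, supporting them as a clade.
All ingroup taxa share the derived state '1' for II; it defines the ingroup but does not resolve relationships within it.
Only Dromites, Ichnella, and Telella show the derived state '1' for III, supporting them as a clade.
IV: derived state '1' in Sclerites only — an autapomorphy, so it tells us nothing about relationships among taxa.
V (derived state '0') is shared by Dromites and Telella — a synapomorphy uniting that clade.
VI: derived state '1' in Dromites, Ichnella, Microura, Sclerites, and Telella only — synapomorphy for {Dromites, Ichnella, Microura, Sclerites, Telella}.
VII (derived state '0') is unique to Telella (autapomorphy; uninformative for grouping).
Most parsimonious ingroup topology: (((Sclerites,((Telella,Dromites),Ichnella)),Microura),Pachyilis).
Changes per character on this tree: I: 1; II: 1; III: 1; IV: 1; V: 1; VI: 1; VII: 1.
Total = 7.

7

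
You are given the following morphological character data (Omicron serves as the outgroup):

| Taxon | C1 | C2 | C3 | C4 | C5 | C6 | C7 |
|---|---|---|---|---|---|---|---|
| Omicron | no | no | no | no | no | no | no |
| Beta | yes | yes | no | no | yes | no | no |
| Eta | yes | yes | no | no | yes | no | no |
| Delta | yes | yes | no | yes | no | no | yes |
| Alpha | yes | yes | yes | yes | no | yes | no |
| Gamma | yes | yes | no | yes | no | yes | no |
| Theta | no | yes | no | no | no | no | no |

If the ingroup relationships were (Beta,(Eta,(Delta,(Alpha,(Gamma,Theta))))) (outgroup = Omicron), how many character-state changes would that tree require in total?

11

Map each character onto (Beta,(Eta,(Delta,(Alpha,(Gamma,Theta))))) (rooted by Omicron) and count the minimum state changes it requires (Fitch parsimony):
C1: 2; C2: 1; C3: 1; C4: 2; C5: 2; C6: 2; C7: 1.
Total tree length = 11.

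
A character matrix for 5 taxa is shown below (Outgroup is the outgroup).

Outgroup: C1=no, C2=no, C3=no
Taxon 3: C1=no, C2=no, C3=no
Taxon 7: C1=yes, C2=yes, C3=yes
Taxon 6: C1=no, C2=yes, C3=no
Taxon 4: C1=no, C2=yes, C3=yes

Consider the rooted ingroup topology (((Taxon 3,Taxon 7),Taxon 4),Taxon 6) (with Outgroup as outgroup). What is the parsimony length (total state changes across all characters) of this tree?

5

Map each character onto (((Taxon 3,Taxon 7),Taxon 4),Taxon 6) (rooted by Outgroup) and count the minimum state changes it requires (Fitch parsimony):
C1: 1; C2: 2; C3: 2.
Total tree length = 5.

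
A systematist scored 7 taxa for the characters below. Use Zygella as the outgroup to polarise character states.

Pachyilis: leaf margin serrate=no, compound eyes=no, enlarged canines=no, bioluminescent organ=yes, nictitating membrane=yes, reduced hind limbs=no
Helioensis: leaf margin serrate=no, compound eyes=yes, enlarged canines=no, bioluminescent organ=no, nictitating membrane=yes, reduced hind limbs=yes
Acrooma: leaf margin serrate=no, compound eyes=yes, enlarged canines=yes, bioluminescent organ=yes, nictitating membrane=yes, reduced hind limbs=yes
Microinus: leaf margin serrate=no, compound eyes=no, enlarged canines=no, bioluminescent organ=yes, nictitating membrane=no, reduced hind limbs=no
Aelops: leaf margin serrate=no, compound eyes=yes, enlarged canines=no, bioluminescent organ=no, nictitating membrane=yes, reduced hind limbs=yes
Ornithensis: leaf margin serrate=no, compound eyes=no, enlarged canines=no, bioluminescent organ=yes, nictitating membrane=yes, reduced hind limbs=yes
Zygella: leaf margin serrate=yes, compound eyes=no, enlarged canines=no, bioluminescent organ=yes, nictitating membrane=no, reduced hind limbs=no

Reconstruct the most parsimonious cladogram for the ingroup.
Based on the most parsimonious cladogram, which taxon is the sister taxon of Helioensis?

Character polarity is set by the outgroup: the derived state is whichever differs from the outgroup's state, so for leaf margin serrate, bioluminescent organ the derived state is 'no', and for the remaining characters it is 'yes'.
All ingroup taxa share the derived state 'no' for leaf margin serrate; it defines the ingroup but does not resolve relationships within it.
compound eyes: derived state 'yes' in Acrooma, Aelops, and Helioensis only — synapomorphy for {Acrooma, Aelops, Helioensis}.
enlarged canines (derived state 'yes') is unique to Acrooma (autapomorphy; uninformative for grouping).
bioluminescent organ: derived state 'no' in Aelops and Helioensis only — synapomorphy for {Aelops, Helioensis}.
nictitating membrane (derived state 'yes') is shared by Acrooma, Aelops, Helioensis, Ornithensis, and Pachyilis — a synapomorphy uniting that clade.
Only Acrooma, Aelops, Helioensis, and Ornithensis show the derived state 'yes' for reduced hind limbs, supporting them as a clade.
Most parsimonious ingroup topology: ((((Acrooma,(Helioensis,Aelops)),Ornithensis),Pachyilis),Microinus).
Helioensis and Aelops form a cherry on this tree, so they are sister taxa.

Aelops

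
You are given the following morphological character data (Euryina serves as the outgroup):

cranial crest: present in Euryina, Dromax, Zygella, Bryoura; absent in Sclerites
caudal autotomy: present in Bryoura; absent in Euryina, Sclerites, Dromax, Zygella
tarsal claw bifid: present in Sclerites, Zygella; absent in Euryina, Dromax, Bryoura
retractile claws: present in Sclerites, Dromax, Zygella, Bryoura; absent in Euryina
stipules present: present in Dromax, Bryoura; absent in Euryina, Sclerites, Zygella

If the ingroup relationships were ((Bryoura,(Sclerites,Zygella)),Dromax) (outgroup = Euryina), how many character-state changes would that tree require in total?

Map each character onto ((Bryoura,(Sclerites,Zygella)),Dromax) (rooted by Euryina) and count the minimum state changes it requires (Fitch parsimony):
cranial crest: 1; caudal autotomy: 1; tarsal claw bifid: 1; retractile claws: 1; stipules present: 2.
Total tree length = 6.

6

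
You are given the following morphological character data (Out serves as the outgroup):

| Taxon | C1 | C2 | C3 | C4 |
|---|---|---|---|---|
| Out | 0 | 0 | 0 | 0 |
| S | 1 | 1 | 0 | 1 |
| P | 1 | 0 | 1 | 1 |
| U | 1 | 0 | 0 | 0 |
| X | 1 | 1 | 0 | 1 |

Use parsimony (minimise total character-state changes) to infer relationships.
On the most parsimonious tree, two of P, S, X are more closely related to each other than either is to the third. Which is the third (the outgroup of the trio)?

P

The outgroup has state '0' for every character, so '1' is the derived state throughout.
All ingroup taxa share the derived state '1' for C1; it defines the ingroup but does not resolve relationships within it.
Only S and X show the derived state '1' for C2, supporting them as a clade.
C3 (derived state '1') is unique to P (autapomorphy; uninformative for grouping).
C4: derived state '1' in P, S, and X only — synapomorphy for {P, S, X}.
Most parsimonious ingroup topology: ((P,(S,X)),U).
X and S share a more recent common ancestor with each other than either does with P, so P is the least closely related of the three.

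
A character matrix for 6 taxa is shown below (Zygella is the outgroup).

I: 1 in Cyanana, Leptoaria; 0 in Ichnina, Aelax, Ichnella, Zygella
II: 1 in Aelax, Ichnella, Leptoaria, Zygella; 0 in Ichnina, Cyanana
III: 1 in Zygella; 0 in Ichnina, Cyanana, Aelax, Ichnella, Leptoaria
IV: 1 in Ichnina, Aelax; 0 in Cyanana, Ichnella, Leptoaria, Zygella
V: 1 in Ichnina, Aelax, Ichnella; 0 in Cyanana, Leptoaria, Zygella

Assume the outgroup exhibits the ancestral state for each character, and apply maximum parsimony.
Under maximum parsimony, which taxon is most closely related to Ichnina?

Character polarity is set by the outgroup: the derived state is whichever differs from the outgroup's state, so for II, III the derived state is '0', and for the remaining characters it is '1'.
I (derived state '1') is shared by Cyanana and Leptoaria — a synapomorphy uniting that clade.
II (state '0') occurs in Cyanana and Ichnina but conflicts with the nesting implied by the other characters — most parsimoniously interpreted as homoplasy.
III (derived state '0') is shared by all ingroup taxa — unites the whole ingroup.
Only Aelax and Ichnina show the derived state '1' for IV, supporting them as a clade.
V: derived state '1' in Aelax, Ichnella, and Ichnina only — synapomorphy for {Aelax, Ichnella, Ichnina}.
Most parsimonious ingroup topology: ((Cyanana,Leptoaria),((Ichnina,Aelax),Ichnella)).
Ichnina and Aelax form a cherry on this tree, so they are sister taxa.

Aelax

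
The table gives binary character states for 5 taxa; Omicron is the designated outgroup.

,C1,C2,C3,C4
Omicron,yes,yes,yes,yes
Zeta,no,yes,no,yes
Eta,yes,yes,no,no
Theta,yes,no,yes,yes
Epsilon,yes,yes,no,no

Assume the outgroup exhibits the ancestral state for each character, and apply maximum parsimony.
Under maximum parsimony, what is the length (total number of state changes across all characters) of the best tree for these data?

4

The outgroup has state 'yes' for every character, so 'no' is the derived state throughout.
C1: derived state 'no' in Zeta only — an autapomorphy, so it tells us nothing about relationships among taxa.
C2: derived state 'no' in Theta only — an autapomorphy, so it tells us nothing about relationships among taxa.
Only Epsilon, Eta, and Zeta show the derived state 'no' for C3, supporting them as a clade.
Only Epsilon and Eta show the derived state 'no' for C4, supporting them as a clade.
Most parsimonious ingroup topology: ((Zeta,(Eta,Epsilon)),Theta).
Changes per character on this tree: C1: 1; C2: 1; C3: 1; C4: 1.
Total = 4.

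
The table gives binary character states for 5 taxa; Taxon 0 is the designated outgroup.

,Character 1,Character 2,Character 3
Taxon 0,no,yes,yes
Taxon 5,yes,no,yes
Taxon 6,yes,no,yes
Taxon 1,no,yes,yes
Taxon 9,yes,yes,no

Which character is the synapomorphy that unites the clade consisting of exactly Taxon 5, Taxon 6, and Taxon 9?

Character 1

Character polarity is set by the outgroup: the derived state is whichever differs from the outgroup's state, so for Character 2, Character 3 the derived state is 'no', and for the remaining characters it is 'yes'.
Only Taxon 5, Taxon 6, and Taxon 9 show the derived state 'yes' for Character 1, supporting them as a clade.
Character 2 (derived state 'no') is shared by Taxon 5 and Taxon 6 — a synapomorphy uniting that clade.
Character 3 (derived state 'no') is unique to Taxon 9 (autapomorphy; uninformative for grouping).
Most parsimonious ingroup topology: (((Taxon 5,Taxon 6),Taxon 9),Taxon 1).
The clade {Taxon 5, Taxon 6, Taxon 9} is supported by Character 1: its derived state 'yes' occurs in exactly those taxa and in no other taxon (including the outgroup).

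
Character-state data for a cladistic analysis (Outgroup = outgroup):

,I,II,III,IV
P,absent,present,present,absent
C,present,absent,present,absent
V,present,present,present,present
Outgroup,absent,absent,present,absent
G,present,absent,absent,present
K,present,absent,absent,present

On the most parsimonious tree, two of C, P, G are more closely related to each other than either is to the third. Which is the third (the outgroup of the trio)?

P

Character polarity is set by the outgroup: the derived state is whichever differs from the outgroup's state, so for III the derived state is 'absent', and for the remaining characters it is 'present'.
Only C, G, K, and V show the derived state 'present' for I, supporting them as a clade.
II (state 'present') occurs in P and V but conflicts with the nesting implied by the other characters — most parsimoniously interpreted as homoplasy.
III (derived state 'absent') is shared by G and K — a synapomorphy uniting that clade.
Only G, K, and V show the derived state 'present' for IV, supporting them as a clade.
Most parsimonious ingroup topology: ((C,((K,G),V)),P).
G and C share a more recent common ancestor with each other than either does with P, so P is the least closely related of the three.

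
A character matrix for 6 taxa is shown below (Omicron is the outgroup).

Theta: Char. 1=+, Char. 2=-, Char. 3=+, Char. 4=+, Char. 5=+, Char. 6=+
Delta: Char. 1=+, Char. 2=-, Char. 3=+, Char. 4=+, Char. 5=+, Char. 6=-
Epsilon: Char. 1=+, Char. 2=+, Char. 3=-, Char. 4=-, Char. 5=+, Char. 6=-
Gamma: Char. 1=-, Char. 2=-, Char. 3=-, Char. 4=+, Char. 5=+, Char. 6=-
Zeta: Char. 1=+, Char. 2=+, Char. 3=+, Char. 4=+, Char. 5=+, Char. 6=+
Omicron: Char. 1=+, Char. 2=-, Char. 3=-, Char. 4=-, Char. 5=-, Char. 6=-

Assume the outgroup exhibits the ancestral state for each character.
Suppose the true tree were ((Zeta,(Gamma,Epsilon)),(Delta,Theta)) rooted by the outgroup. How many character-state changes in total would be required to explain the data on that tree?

Map each character onto ((Zeta,(Gamma,Epsilon)),(Delta,Theta)) (rooted by Omicron) and count the minimum state changes it requires (Fitch parsimony):
Char. 1: 1; Char. 2: 2; Char. 3: 2; Char. 4: 2; Char. 5: 1; Char. 6: 2.
Total tree length = 10.

10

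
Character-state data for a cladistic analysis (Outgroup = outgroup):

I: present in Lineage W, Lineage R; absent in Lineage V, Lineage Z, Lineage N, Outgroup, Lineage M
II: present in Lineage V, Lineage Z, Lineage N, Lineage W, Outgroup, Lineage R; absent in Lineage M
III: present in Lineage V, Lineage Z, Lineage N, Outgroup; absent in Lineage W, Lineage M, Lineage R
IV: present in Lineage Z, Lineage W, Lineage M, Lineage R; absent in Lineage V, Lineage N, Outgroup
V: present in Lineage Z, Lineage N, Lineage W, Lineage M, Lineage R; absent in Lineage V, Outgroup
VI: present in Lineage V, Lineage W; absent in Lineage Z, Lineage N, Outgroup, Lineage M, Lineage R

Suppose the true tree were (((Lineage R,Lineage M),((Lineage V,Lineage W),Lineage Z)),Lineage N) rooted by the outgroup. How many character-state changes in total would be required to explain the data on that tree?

Map each character onto (((Lineage R,Lineage M),((Lineage V,Lineage W),Lineage Z)),Lineage N) (rooted by Outgroup) and count the minimum state changes it requires (Fitch parsimony):
I: 2; II: 1; III: 2; IV: 2; V: 2; VI: 1.
Total tree length = 10.

10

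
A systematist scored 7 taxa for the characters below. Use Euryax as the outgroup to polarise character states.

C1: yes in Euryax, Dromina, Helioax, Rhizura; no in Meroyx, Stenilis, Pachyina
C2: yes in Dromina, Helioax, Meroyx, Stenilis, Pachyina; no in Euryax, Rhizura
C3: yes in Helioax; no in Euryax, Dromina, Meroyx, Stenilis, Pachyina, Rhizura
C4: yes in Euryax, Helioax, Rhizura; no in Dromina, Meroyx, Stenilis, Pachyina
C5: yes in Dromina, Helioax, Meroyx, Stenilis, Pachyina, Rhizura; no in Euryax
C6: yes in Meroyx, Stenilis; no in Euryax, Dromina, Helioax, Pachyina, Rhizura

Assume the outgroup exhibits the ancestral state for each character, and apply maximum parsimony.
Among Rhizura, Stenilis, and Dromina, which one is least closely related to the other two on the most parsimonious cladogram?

Rhizura

Character polarity is set by the outgroup: the derived state is whichever differs from the outgroup's state, so for C1, C4 the derived state is 'no', and for the remaining characters it is 'yes'.
C1: derived state 'no' in Meroyx, Pachyina, and Stenilis only — synapomorphy for {Meroyx, Pachyina, Stenilis}.
C2: derived state 'yes' in Dromina, Helioax, Meroyx, Pachyina, and Stenilis only — synapomorphy for {Dromina, Helioax, Meroyx, Pachyina, Stenilis}.
C3 (derived state 'yes') is unique to Helioax (autapomorphy; uninformative for grouping).
Only Dromina, Meroyx, Pachyina, and Stenilis show the derived state 'no' for C4, supporting them as a clade.
C5 (derived state 'yes') is shared by all ingroup taxa — unites the whole ingroup.
C6: derived state 'yes' in Meroyx and Stenilis only — synapomorphy for {Meroyx, Stenilis}.
Most parsimonious ingroup topology: (((Dromina,((Meroyx,Stenilis),Pachyina)),Helioax),Rhizura).
Stenilis and Dromina share a more recent common ancestor with each other than either does with Rhizura, so Rhizura is the least closely related of the three.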